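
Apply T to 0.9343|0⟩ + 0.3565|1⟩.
0.9343|0⟩ + (0.2521 + 0.2521i)|1⟩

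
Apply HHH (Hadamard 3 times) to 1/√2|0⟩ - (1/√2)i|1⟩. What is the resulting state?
(1/2 - (1/2)i)|0⟩ + (1/2 + (1/2)i)|1⟩

H² = I, so H^3 = H: a single Hadamard. With (a, b) = (1/√2, -(1/√2)i), H gives ((a + b)/√2, (a − b)/√2) = ((1/2 - (1/2)i), (1/2 + (1/2)i)).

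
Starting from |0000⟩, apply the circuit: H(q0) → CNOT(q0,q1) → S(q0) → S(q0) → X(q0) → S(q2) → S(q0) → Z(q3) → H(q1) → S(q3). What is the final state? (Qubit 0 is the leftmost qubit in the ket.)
-1/2|0000⟩ + 1/2|0100⟩ + (1/2)i|1000⟩ + (1/2)i|1100⟩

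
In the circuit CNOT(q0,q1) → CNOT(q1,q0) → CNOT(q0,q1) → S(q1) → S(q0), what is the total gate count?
5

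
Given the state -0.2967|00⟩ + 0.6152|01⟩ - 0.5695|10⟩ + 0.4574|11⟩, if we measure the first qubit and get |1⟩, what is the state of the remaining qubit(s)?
-0.7797|0⟩ + 0.6262|1⟩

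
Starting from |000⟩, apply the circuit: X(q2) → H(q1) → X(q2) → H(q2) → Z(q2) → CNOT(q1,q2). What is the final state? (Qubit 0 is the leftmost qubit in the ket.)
1/2|000⟩ - 1/2|001⟩ - 1/2|010⟩ + 1/2|011⟩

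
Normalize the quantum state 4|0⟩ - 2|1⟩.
0.8944|0⟩ - 1/√5|1⟩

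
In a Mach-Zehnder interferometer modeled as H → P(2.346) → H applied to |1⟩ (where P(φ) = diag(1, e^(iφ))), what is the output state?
(0.8499 - 0.3571i)|0⟩ + (0.1501 + 0.3571i)|1⟩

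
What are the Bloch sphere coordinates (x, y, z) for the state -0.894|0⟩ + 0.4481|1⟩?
(-0.8012, 0, 0.5984)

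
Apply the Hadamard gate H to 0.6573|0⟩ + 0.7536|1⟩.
0.9977|0⟩ - 0.06809|1⟩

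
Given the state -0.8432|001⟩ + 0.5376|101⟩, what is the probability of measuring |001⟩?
0.711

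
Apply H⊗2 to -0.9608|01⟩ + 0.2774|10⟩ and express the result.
-0.3417|00⟩ + 0.6191|01⟩ - 0.6191|10⟩ + 0.3417|11⟩

H⊗2 gives amp(|y⟩) = (1/2) Σ_x (−1)^(x·y) amp(|x⟩), where x·y is the number of positions in which both x and y have a 1.
|00⟩: (-0.9608 + 0.2774)/2 = -0.3417
|01⟩: (0.9608 + 0.2774)/2 = 0.6191
|10⟩: (-0.9608 - 0.2774)/2 = -0.6191
|11⟩: (0.9608 - 0.2774)/2 = 0.3417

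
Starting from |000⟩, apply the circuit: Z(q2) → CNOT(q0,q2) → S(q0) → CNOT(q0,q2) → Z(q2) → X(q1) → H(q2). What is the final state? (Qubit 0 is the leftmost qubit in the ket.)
1/√2|010⟩ + 1/√2|011⟩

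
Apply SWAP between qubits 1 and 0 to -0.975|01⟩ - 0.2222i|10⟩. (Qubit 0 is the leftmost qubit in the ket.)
-0.2222i|01⟩ - 0.975|10⟩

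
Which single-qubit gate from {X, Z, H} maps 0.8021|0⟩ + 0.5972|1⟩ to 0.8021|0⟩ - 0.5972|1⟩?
Z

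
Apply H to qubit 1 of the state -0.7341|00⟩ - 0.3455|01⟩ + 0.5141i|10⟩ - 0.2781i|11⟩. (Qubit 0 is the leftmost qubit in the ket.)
-0.7634|00⟩ - 0.2748|01⟩ + 0.1669i|10⟩ + 0.5602i|11⟩

H on qubit 1 mixes each pair of kets that differ only in qubit 1: amplitudes (a, b) of (|…0…⟩, |…1…⟩) become ((a + b)/√2, (a − b)/√2). Kets absent from the input have amplitude 0.
(|00⟩, |01⟩): (a, b) = (-0.7341, -0.3455) → (-0.7634, -0.2748)
(|10⟩, |11⟩): (a, b) = (0.5141i, -0.2781i) → (0.1669i, 0.5602i)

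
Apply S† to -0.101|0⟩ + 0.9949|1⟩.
-0.101|0⟩ - 0.9949i|1⟩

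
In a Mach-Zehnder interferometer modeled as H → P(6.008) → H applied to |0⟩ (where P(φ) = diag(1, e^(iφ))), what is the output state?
(0.9812 - 0.1359i)|0⟩ + (0.01881 + 0.1359i)|1⟩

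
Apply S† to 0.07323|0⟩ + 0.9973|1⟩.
0.07323|0⟩ - 0.9973i|1⟩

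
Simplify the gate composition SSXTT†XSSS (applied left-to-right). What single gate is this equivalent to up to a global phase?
S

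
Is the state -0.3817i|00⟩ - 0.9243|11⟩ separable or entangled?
Entangled

Writing the state as a|00⟩ + b|01⟩ + c|10⟩ + d|11⟩, it is a product state iff ad − bc = 0.
Here (a, b, c, d) = (-0.3817i, 0, 0, -0.9243): ad − bc = (-0.3817i)(-0.9243) − (0)(0) = 0.3528i ≠ 0, so the state is entangled.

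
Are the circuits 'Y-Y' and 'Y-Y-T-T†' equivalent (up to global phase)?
Yes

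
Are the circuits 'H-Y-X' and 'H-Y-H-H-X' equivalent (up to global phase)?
Yes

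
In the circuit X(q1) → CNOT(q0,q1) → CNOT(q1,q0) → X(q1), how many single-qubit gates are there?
2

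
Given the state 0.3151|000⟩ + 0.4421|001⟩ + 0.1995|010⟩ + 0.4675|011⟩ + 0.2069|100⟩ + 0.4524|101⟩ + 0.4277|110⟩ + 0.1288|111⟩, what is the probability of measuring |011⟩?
0.2186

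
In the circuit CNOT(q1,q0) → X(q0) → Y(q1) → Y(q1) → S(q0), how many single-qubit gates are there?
4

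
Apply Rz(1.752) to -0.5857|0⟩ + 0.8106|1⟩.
(-0.375 + 0.4499i)|0⟩ + (0.519 + 0.6227i)|1⟩

Rz(1.752) = [[e^(−iθ/2), 0], [0, e^(iθ/2)]] with e^(±iθ/2) = cos(θ/2) ± i·sin(θ/2); θ = 1.752, cos(θ/2) ≈ 0.640229, sin(θ/2) ≈ 0.768184.
With a = amp(|0⟩) = -0.5857 and b = amp(|1⟩) = 0.8106:
new amp(|0⟩) = (0.640229 - 0.768184i)·a = (-0.375 + 0.4499i)
new amp(|1⟩) = (0.640229 + 0.768184i)·b = (0.519 + 0.6227i)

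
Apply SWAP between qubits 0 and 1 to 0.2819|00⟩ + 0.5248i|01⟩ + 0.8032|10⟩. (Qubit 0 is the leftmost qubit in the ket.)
0.2819|00⟩ + 0.8032|01⟩ + 0.5248i|10⟩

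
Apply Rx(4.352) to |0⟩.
-0.5689|0⟩ - 0.8224i|1⟩

Rx(4.352) = [[cos(θ/2), −i·sin(θ/2)], [−i·sin(θ/2), cos(θ/2)]]; θ = 4.352, cos(θ/2) ≈ -0.56893, sin(θ/2) ≈ 0.822386.
With a = amp(|0⟩) = 1 and b = amp(|1⟩) = 0:
new amp(|0⟩) = (-0.56893)·a + (-0.822386i)·b = -0.5689
new amp(|1⟩) = (-0.822386i)·a + (-0.56893)·b = -0.8224i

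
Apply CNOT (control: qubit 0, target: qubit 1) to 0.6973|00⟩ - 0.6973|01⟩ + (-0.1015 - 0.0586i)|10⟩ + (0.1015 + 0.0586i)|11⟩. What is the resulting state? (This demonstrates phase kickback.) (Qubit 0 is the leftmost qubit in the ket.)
0.6973|00⟩ - 0.6973|01⟩ + (0.1015 + 0.0586i)|10⟩ + (-0.1015 - 0.0586i)|11⟩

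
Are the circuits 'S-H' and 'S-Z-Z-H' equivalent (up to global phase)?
Yes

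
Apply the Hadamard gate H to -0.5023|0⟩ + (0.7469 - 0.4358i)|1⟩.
(0.173 - 0.3082i)|0⟩ + (-0.8833 + 0.3082i)|1⟩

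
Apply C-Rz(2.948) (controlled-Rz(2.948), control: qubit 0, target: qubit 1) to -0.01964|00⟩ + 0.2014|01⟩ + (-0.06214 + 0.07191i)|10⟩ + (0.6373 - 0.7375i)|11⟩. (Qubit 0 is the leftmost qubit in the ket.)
-0.01964|00⟩ + 0.2014|01⟩ + (0.06557 + 0.0688i)|10⟩ + (0.7956 + 0.563i)|11⟩

C-Rz(2.948) leaves the control-|0⟩ kets |00⟩, |01⟩ unchanged and applies Rz(2.948) to qubit 1 on the control-|1⟩ pair (|10⟩, |11⟩).
Rz(2.948) = [[e^(−iθ/2), 0], [0, e^(iθ/2)]] with e^(±iθ/2) = cos(θ/2) ± i·sin(θ/2); θ = 2.948, cos(θ/2) ≈ 0.0966452, sin(θ/2) ≈ 0.995319.
With a = amp(|10⟩) = (-0.06214 + 0.07191i) and b = amp(|11⟩) = (0.6373 - 0.7375i):
new amp(|10⟩) = (0.0966452 - 0.995319i)·a = (0.06557 + 0.0688i)
new amp(|11⟩) = (0.0966452 + 0.995319i)·b = (0.7956 + 0.563i)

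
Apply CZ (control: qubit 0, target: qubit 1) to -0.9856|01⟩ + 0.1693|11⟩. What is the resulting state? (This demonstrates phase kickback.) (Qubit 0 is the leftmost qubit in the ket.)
-0.9856|01⟩ - 0.1693|11⟩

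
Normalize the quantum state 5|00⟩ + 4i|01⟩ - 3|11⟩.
1/√2|00⟩ + 0.5657i|01⟩ - 0.4243|11⟩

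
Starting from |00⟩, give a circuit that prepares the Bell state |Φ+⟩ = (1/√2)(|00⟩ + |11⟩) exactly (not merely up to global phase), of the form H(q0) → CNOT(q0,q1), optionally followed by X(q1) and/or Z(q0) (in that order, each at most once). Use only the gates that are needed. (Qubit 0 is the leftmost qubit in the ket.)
H(q0) → CNOT(q0,q1)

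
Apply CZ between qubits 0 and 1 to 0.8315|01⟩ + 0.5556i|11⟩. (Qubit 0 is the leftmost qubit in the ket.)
0.8315|01⟩ - 0.5556i|11⟩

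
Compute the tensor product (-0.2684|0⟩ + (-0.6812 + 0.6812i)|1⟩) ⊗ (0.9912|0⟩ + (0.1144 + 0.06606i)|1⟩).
-0.266|00⟩ + (-0.0307 - 0.01773i)|01⟩ + (-0.6752 + 0.6752i)|10⟩ + (-0.1229 + 0.03293i)|11⟩

amp(|b₁b₂…⟩) = product of the factor amplitudes for bits b₁, b₂, …; only kets whose every factor amplitude is nonzero survive.
|00⟩: (-0.2684)(0.9912) = -0.266
|01⟩: (-0.2684)(0.1144 + 0.06606i) = (-0.0307 - 0.01773i)
|10⟩: (-0.6812 + 0.6812i)(0.9912) = (-0.6752 + 0.6752i)
|11⟩: (-0.6812 + 0.6812i)(0.1144 + 0.06606i) = (-0.1229 + 0.03293i)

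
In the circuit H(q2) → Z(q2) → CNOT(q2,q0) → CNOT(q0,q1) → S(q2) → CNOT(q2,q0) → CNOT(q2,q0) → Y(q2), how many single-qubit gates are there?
4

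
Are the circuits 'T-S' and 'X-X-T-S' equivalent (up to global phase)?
Yes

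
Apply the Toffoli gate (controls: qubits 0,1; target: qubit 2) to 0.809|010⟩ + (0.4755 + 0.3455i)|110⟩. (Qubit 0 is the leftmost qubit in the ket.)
0.809|010⟩ + (0.4755 + 0.3455i)|111⟩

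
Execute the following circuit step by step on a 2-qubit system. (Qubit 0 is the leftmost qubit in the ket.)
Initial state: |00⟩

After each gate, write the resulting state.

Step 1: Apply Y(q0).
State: i|10⟩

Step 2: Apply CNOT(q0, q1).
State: i|11⟩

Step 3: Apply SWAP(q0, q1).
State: i|11⟩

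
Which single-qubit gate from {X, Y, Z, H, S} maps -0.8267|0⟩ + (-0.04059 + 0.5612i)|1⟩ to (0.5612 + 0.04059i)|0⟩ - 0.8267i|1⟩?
Y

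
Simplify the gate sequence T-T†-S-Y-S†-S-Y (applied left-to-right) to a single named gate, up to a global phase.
S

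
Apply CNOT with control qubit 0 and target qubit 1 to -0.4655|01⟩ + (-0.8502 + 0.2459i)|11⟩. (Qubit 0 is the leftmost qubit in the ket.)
-0.4655|01⟩ + (-0.8502 + 0.2459i)|10⟩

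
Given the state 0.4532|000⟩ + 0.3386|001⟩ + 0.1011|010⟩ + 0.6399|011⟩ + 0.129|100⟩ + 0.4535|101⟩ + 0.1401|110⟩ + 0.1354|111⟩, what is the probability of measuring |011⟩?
0.4095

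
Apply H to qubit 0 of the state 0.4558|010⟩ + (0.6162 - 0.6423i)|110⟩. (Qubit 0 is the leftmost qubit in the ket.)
(0.758 - 0.4542i)|010⟩ + (-0.1134 + 0.4542i)|110⟩

H on qubit 0 mixes each pair of kets that differ only in qubit 0: amplitudes (a, b) of (|…0…⟩, |…1…⟩) become ((a + b)/√2, (a − b)/√2). Kets absent from the input have amplitude 0.
(|010⟩, |110⟩): (a, b) = (0.4558, (0.6162 - 0.6423i)) → ((0.758 - 0.4542i), (-0.1134 + 0.4542i))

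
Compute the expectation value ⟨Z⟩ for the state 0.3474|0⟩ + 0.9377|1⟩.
-0.7586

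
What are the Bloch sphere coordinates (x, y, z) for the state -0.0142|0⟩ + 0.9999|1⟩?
(-0.0284, 0, -0.9996)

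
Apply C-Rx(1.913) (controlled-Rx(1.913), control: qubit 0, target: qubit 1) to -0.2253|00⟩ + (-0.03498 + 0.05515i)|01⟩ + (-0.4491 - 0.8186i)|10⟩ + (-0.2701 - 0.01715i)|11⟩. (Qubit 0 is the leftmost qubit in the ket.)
-0.2253|00⟩ + (-0.03498 + 0.05515i)|01⟩ + (-0.2729 - 0.2511i)|10⟩ + (-0.8246 + 0.3571i)|11⟩

C-Rx(1.913) leaves the control-|0⟩ kets |00⟩, |01⟩ unchanged and applies Rx(1.913) to qubit 1 on the control-|1⟩ pair (|10⟩, |11⟩).
Rx(1.913) = [[cos(θ/2), −i·sin(θ/2)], [−i·sin(θ/2), cos(θ/2)]]; θ = 1.913, cos(θ/2) ≈ 0.576384, sin(θ/2) ≈ 0.817179.
With a = amp(|10⟩) = (-0.4491 - 0.8186i) and b = amp(|11⟩) = (-0.2701 - 0.01715i):
new amp(|10⟩) = (0.576384)·a + (-0.817179i)·b = (-0.2729 - 0.2511i)
new amp(|11⟩) = (-0.817179i)·a + (0.576384)·b = (-0.8246 + 0.3571i)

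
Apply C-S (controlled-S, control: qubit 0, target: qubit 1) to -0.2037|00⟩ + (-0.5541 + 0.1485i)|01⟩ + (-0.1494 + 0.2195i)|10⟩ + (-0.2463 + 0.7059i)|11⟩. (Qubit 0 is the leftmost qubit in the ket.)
-0.2037|00⟩ + (-0.5541 + 0.1485i)|01⟩ + (-0.1494 + 0.2195i)|10⟩ + (-0.7059 - 0.2463i)|11⟩

C-S leaves the control-|0⟩ kets |00⟩, |01⟩ unchanged and applies S to qubit 1 on the control-|1⟩ pair (|10⟩, |11⟩).
S = [[1, 0], [0, i]].
With a = amp(|10⟩) = (-0.1494 + 0.2195i) and b = amp(|11⟩) = (-0.2463 + 0.7059i):
new amp(|10⟩) = (1)·a = (-0.1494 + 0.2195i)
new amp(|11⟩) = (i)·b = (-0.7059 - 0.2463i)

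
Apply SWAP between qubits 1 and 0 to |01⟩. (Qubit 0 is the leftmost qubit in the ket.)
|10⟩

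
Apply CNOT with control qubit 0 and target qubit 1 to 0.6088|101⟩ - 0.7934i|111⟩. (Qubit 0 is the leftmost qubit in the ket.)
-0.7934i|101⟩ + 0.6088|111⟩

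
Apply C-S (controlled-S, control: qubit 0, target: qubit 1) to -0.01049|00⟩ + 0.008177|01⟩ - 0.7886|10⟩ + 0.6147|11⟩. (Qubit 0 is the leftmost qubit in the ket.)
-0.01049|00⟩ + 0.008177|01⟩ - 0.7886|10⟩ + 0.6147i|11⟩

C-S leaves the control-|0⟩ kets |00⟩, |01⟩ unchanged and applies S to qubit 1 on the control-|1⟩ pair (|10⟩, |11⟩).
S = [[1, 0], [0, i]].
With a = amp(|10⟩) = -0.7886 and b = amp(|11⟩) = 0.6147:
new amp(|10⟩) = (1)·a = -0.7886
new amp(|11⟩) = (i)·b = 0.6147i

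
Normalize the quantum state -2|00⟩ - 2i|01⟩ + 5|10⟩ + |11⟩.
-0.343|00⟩ - 0.343i|01⟩ + 0.8575|10⟩ + 0.1715|11⟩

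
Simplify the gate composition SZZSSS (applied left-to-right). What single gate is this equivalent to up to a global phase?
I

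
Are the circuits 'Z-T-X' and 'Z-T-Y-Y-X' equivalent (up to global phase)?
Yes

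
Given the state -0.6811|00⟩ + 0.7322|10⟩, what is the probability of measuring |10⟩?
0.5361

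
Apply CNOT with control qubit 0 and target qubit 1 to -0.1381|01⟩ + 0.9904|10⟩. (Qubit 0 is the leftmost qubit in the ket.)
-0.1381|01⟩ + 0.9904|11⟩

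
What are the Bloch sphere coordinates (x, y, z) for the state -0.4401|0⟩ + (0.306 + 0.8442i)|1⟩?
(-0.2693, -0.7431, -0.6126)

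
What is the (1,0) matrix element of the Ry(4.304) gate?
0.8358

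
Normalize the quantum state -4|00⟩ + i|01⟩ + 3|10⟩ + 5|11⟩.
-0.5601|00⟩ + 0.14i|01⟩ + 0.4201|10⟩ + 0.7001|11⟩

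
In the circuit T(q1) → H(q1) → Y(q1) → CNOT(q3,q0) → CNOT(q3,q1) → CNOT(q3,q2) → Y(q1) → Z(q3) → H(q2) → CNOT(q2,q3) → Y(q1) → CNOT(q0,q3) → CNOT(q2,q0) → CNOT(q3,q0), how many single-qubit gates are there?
7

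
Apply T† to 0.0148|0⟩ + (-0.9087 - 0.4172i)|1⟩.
0.0148|0⟩ + (-0.9376 + 0.3475i)|1⟩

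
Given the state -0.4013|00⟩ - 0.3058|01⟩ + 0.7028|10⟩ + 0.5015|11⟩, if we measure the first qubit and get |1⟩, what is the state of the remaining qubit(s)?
0.814|0⟩ + 0.5809|1⟩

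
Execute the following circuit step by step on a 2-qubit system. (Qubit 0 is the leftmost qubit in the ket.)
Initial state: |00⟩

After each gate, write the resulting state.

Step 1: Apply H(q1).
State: 1/√2|00⟩ + 1/√2|01⟩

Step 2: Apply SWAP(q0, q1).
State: 1/√2|00⟩ + 1/√2|10⟩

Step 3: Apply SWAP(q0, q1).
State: 1/√2|00⟩ + 1/√2|01⟩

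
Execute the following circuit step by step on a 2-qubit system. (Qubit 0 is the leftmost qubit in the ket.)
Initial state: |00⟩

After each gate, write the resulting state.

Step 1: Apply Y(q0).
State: i|10⟩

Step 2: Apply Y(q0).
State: |00⟩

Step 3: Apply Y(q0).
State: i|10⟩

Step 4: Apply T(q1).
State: i|10⟩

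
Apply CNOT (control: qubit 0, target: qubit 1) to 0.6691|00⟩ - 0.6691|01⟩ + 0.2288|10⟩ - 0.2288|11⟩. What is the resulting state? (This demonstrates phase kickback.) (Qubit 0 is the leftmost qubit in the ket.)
0.6691|00⟩ - 0.6691|01⟩ - 0.2288|10⟩ + 0.2288|11⟩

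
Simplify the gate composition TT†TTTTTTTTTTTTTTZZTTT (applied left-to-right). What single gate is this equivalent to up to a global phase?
T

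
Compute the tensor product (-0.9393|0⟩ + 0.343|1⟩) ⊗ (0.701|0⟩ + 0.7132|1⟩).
-0.6584|00⟩ - 0.6699|01⟩ + 0.2404|10⟩ + 0.2446|11⟩

amp(|b₁b₂…⟩) = product of the factor amplitudes for bits b₁, b₂, …; only kets whose every factor amplitude is nonzero survive.
|00⟩: (-0.9393)(0.701) = -0.6584
|01⟩: (-0.9393)(0.7132) = -0.6699
|10⟩: (0.343)(0.701) = 0.2404
|11⟩: (0.343)(0.7132) = 0.2446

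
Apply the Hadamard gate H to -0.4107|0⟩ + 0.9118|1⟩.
0.3543|0⟩ - 0.9351|1⟩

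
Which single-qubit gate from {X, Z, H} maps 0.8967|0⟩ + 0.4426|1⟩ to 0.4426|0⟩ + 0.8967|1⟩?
X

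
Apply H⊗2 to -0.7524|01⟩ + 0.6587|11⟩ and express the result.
-0.04685|00⟩ + 0.04685|01⟩ - 0.7056|10⟩ + 0.7056|11⟩

H⊗2 gives amp(|y⟩) = (1/2) Σ_x (−1)^(x·y) amp(|x⟩), where x·y is the number of positions in which both x and y have a 1.
|00⟩: (-0.7524 + 0.6587)/2 = -0.04685
|01⟩: (0.7524 - 0.6587)/2 = 0.04685
|10⟩: (-0.7524 - 0.6587)/2 = -0.7056
|11⟩: (0.7524 + 0.6587)/2 = 0.7056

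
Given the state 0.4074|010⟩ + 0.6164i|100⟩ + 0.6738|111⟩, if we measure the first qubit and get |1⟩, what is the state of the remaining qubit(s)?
0.675i|00⟩ + 0.7378|11⟩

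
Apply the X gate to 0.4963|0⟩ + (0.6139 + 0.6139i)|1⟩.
(0.6139 + 0.6139i)|0⟩ + 0.4963|1⟩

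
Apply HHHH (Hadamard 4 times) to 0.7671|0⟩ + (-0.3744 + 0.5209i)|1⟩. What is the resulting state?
0.7671|0⟩ + (-0.3744 + 0.5209i)|1⟩

H² = I, so an even number of Hadamards cancels: H^4 = I and the state is unchanged.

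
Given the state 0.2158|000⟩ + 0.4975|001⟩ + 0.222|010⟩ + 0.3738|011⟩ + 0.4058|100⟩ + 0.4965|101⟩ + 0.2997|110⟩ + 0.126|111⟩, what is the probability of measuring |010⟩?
0.04928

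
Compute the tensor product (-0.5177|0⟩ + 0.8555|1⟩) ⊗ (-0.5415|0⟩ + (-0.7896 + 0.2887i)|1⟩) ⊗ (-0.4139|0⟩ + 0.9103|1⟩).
-0.116|000⟩ + 0.2552|001⟩ + (-0.1692 + 0.06186i)|010⟩ + (0.3721 - 0.1361i)|011⟩ + 0.1917|100⟩ - 0.4217|101⟩ + (0.2796 - 0.1022i)|110⟩ + (-0.6149 + 0.2248i)|111⟩

amp(|b₁b₂…⟩) = product of the factor amplitudes for bits b₁, b₂, …; only kets whose every factor amplitude is nonzero survive.
|000⟩: (-0.5177)(-0.5415)(-0.4139) = -0.116
|001⟩: (-0.5177)(-0.5415)(0.9103) = 0.2552
|010⟩: (-0.5177)(-0.7896 + 0.2887i)(-0.4139) = (-0.1692 + 0.06186i)
|011⟩: (-0.5177)(-0.7896 + 0.2887i)(0.9103) = (0.3721 - 0.1361i)
|100⟩: (0.8555)(-0.5415)(-0.4139) = 0.1917
|101⟩: (0.8555)(-0.5415)(0.9103) = -0.4217
|110⟩: (0.8555)(-0.7896 + 0.2887i)(-0.4139) = (0.2796 - 0.1022i)
|111⟩: (0.8555)(-0.7896 + 0.2887i)(0.9103) = (-0.6149 + 0.2248i)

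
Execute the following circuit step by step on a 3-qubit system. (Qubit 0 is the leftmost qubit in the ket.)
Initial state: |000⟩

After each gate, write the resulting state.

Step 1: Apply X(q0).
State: |100⟩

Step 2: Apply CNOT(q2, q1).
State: |100⟩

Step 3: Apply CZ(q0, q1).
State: |100⟩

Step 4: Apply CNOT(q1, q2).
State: |100⟩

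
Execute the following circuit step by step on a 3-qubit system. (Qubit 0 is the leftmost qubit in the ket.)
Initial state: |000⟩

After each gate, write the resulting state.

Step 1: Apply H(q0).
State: 1/√2|000⟩ + 1/√2|100⟩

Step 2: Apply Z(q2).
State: 1/√2|000⟩ + 1/√2|100⟩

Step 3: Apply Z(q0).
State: 1/√2|000⟩ - 1/√2|100⟩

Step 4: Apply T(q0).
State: 1/√2|000⟩ + (-1/2 - (1/2)i)|100⟩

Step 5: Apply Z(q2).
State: 1/√2|000⟩ + (-1/2 - (1/2)i)|100⟩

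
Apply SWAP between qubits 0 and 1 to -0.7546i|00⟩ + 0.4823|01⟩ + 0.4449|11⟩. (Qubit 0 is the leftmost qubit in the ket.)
-0.7546i|00⟩ + 0.4823|10⟩ + 0.4449|11⟩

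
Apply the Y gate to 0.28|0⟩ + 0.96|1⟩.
-0.96i|0⟩ + 0.28i|1⟩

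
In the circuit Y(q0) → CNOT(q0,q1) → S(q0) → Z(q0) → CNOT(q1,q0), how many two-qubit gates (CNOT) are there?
2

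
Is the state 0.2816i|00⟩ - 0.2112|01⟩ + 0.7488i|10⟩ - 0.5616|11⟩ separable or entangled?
Separable

Writing the state as a|00⟩ + b|01⟩ + c|10⟩ + d|11⟩, it is a product state iff ad − bc = 0.
Here (a, b, c, d) = (0.2816i, -0.2112, 0.7488i, -0.5616): ad − bc = (0.2816i)(-0.5616) − (-0.2112)(0.7488i) = 0, so the state is separable.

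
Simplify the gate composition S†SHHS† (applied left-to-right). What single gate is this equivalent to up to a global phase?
S†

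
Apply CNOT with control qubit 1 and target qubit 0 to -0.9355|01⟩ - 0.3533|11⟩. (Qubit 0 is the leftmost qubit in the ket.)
-0.3533|01⟩ - 0.9355|11⟩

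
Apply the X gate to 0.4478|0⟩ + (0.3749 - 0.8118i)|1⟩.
(0.3749 - 0.8118i)|0⟩ + 0.4478|1⟩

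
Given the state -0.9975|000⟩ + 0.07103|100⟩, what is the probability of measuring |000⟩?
0.995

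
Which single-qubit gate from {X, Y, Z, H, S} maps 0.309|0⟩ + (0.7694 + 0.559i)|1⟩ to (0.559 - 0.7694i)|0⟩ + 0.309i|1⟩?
Y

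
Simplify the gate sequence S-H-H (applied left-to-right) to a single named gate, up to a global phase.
S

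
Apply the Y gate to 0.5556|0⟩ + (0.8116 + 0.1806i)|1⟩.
(0.1806 - 0.8116i)|0⟩ + 0.5556i|1⟩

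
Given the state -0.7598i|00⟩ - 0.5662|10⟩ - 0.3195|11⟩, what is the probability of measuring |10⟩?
0.3206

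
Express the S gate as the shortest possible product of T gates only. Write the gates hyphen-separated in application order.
T-T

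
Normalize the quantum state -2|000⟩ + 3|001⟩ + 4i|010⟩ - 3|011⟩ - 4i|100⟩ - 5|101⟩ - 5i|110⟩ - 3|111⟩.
-0.1881|000⟩ + 0.2822|001⟩ + 0.3763i|010⟩ - 0.2822|011⟩ - 0.3763i|100⟩ - 0.4704|101⟩ - 0.4704i|110⟩ - 0.2822|111⟩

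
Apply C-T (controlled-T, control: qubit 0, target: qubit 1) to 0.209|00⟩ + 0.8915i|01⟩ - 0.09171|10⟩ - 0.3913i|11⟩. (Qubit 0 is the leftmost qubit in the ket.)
0.209|00⟩ + 0.8915i|01⟩ - 0.09171|10⟩ + (0.2767 - 0.2767i)|11⟩

C-T leaves the control-|0⟩ kets |00⟩, |01⟩ unchanged and applies T to qubit 1 on the control-|1⟩ pair (|10⟩, |11⟩).
T = [[1, 0], [0, (1/√2 + (1/√2)i)]].
With a = amp(|10⟩) = -0.09171 and b = amp(|11⟩) = -0.3913i:
new amp(|10⟩) = (1)·a = -0.09171
new amp(|11⟩) = (1/√2 + (1/√2)i)·b = (0.2767 - 0.2767i)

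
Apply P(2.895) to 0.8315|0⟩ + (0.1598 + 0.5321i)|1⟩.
0.8315|0⟩ + (-0.2849 - 0.477i)|1⟩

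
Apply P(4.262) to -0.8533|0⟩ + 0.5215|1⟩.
-0.8533|0⟩ + (-0.227 - 0.4695i)|1⟩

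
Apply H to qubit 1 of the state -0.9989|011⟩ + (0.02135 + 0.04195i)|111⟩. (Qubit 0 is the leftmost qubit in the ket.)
-0.7063|001⟩ + 0.7063|011⟩ + (0.0151 + 0.02966i)|101⟩ + (-0.0151 - 0.02966i)|111⟩

H on qubit 1 mixes each pair of kets that differ only in qubit 1: amplitudes (a, b) of (|…0…⟩, |…1…⟩) become ((a + b)/√2, (a − b)/√2). Kets absent from the input have amplitude 0.
(|001⟩, |011⟩): (a, b) = (0, -0.9989) → (-0.7063, 0.7063)
(|101⟩, |111⟩): (a, b) = (0, (0.02135 + 0.04195i)) → ((0.0151 + 0.02966i), (-0.0151 - 0.02966i))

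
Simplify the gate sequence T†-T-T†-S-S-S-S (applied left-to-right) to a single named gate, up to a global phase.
T†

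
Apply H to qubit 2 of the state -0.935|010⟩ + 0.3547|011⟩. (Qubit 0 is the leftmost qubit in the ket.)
-0.4103|010⟩ - 0.912|011⟩

H on qubit 2 mixes each pair of kets that differ only in qubit 2: amplitudes (a, b) of (|…0…⟩, |…1…⟩) become ((a + b)/√2, (a − b)/√2). Kets absent from the input have amplitude 0.
(|010⟩, |011⟩): (a, b) = (-0.935, 0.3547) → (-0.4103, -0.912)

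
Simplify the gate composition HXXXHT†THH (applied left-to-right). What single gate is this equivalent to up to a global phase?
Z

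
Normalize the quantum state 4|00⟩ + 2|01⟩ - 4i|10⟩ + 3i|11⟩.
0.5963|00⟩ + 0.2981|01⟩ - 0.5963i|10⟩ + (1/√5)i|11⟩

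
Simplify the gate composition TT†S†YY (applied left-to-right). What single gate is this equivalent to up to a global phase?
S†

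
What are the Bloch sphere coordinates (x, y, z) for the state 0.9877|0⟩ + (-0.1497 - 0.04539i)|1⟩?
(-0.2957, -0.08966, 0.9511)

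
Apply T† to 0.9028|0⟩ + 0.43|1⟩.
0.9028|0⟩ + (0.3041 - 0.3041i)|1⟩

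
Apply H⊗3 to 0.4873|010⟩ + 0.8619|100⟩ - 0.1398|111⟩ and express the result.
0.4276|000⟩ + 0.5264|001⟩ + 0.1819|010⟩ + 0.08301|011⟩ - 0.08301|100⟩ - 0.1819|101⟩ - 0.5264|110⟩ - 0.4276|111⟩

H⊗3 gives amp(|y⟩) = (1/2√2) Σ_x (−1)^(x·y) amp(|x⟩), where x·y is the number of positions in which both x and y have a 1.
|000⟩: (0.4873 + 0.8619 - 0.1398)/(2√2) = 0.4276
|001⟩: (0.4873 + 0.8619 + 0.1398)/(2√2) = 0.5264
|010⟩: (-0.4873 + 0.8619 + 0.1398)/(2√2) = 0.1819
|011⟩: (-0.4873 + 0.8619 - 0.1398)/(2√2) = 0.08301
|100⟩: (0.4873 - 0.8619 + 0.1398)/(2√2) = -0.08301
|101⟩: (0.4873 - 0.8619 - 0.1398)/(2√2) = -0.1819
|110⟩: (-0.4873 - 0.8619 - 0.1398)/(2√2) = -0.5264
|111⟩: (-0.4873 - 0.8619 + 0.1398)/(2√2) = -0.4276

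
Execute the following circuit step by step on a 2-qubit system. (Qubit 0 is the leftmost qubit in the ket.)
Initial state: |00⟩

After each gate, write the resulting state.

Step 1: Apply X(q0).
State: |10⟩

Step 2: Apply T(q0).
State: (1/√2 + (1/√2)i)|10⟩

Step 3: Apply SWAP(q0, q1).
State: (1/√2 + (1/√2)i)|01⟩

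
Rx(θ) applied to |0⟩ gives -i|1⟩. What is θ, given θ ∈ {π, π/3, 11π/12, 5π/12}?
π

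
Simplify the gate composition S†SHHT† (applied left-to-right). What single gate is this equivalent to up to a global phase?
T†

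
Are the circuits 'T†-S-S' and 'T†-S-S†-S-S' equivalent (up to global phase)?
Yes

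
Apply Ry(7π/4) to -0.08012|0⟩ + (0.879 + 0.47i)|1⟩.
(-0.2624 - 0.1799i)|0⟩ + (-0.8428 - 0.4342i)|1⟩

Ry(7π/4) = [[cos(θ/2), −sin(θ/2)], [sin(θ/2), cos(θ/2)]]; θ = 7π/4, cos(θ/2) ≈ -0.92388, sin(θ/2) ≈ 0.382683.
With a = amp(|0⟩) = -0.08012 and b = amp(|1⟩) = (0.879 + 0.47i):
new amp(|0⟩) = (-0.92388)·a + (-0.382683)·b = (-0.2624 - 0.1799i)
new amp(|1⟩) = (0.382683)·a + (-0.92388)·b = (-0.8428 - 0.4342i)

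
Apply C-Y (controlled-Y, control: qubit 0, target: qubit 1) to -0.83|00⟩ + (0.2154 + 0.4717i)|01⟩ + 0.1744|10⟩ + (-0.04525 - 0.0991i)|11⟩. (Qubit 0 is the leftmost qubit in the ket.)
-0.83|00⟩ + (0.2154 + 0.4717i)|01⟩ + (-0.0991 + 0.04525i)|10⟩ + 0.1744i|11⟩

C-Y leaves the control-|0⟩ kets |00⟩, |01⟩ unchanged and applies Y to qubit 1 on the control-|1⟩ pair (|10⟩, |11⟩).
Y = [[0, -i], [i, 0]].
With a = amp(|10⟩) = 0.1744 and b = amp(|11⟩) = (-0.04525 - 0.0991i):
new amp(|10⟩) = (-i)·b = (-0.0991 + 0.04525i)
new amp(|11⟩) = (i)·a = 0.1744i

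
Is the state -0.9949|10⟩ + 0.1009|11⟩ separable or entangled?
Separable

Writing the state as a|00⟩ + b|01⟩ + c|10⟩ + d|11⟩, it is a product state iff ad − bc = 0.
Here (a, b, c, d) = (0, 0, -0.9949, 0.1009): ad − bc = (0)(0.1009) − (0)(-0.9949) = 0, so the state is separable.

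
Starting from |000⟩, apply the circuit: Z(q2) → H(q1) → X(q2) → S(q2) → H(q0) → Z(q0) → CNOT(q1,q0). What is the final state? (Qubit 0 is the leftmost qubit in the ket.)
(1/2)i|001⟩ - (1/2)i|011⟩ - (1/2)i|101⟩ + (1/2)i|111⟩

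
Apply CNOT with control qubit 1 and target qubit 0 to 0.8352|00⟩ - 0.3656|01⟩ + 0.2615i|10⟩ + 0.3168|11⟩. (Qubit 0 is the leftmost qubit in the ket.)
0.8352|00⟩ + 0.3168|01⟩ + 0.2615i|10⟩ - 0.3656|11⟩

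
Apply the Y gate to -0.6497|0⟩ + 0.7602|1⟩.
-0.7602i|0⟩ - 0.6497i|1⟩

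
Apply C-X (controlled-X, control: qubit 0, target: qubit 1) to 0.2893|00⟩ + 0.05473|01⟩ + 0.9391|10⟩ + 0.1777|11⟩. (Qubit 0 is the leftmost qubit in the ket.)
0.2893|00⟩ + 0.05473|01⟩ + 0.1777|10⟩ + 0.9391|11⟩

C-X leaves the control-|0⟩ kets |00⟩, |01⟩ unchanged and applies X to qubit 1 on the control-|1⟩ pair (|10⟩, |11⟩).
X = [[0, 1], [1, 0]].
With a = amp(|10⟩) = 0.9391 and b = amp(|11⟩) = 0.1777:
new amp(|10⟩) = (1)·b = 0.1777
new amp(|11⟩) = (1)·a = 0.9391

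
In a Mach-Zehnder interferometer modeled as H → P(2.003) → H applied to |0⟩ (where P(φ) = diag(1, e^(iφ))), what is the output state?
(0.2906 + 0.454i)|0⟩ + (0.7094 - 0.454i)|1⟩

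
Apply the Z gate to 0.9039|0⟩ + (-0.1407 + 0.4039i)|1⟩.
0.9039|0⟩ + (0.1407 - 0.4039i)|1⟩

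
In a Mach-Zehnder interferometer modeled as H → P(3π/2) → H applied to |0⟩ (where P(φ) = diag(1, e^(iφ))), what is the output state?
(1/2 - (1/2)i)|0⟩ + (1/2 + (1/2)i)|1⟩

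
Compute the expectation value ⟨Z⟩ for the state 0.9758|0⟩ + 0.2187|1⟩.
0.9044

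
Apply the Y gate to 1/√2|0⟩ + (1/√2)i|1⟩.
1/√2|0⟩ + (1/√2)i|1⟩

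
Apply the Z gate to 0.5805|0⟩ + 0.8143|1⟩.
0.5805|0⟩ - 0.8143|1⟩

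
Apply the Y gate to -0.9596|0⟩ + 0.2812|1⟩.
-0.2812i|0⟩ - 0.9596i|1⟩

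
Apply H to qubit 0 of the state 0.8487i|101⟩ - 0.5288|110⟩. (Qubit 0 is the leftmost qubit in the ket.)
0.6001i|001⟩ - 0.3739|010⟩ - 0.6001i|101⟩ + 0.3739|110⟩

H on qubit 0 mixes each pair of kets that differ only in qubit 0: amplitudes (a, b) of (|…0…⟩, |…1…⟩) become ((a + b)/√2, (a − b)/√2). Kets absent from the input have amplitude 0.
(|001⟩, |101⟩): (a, b) = (0, 0.8487i) → (0.6001i, -0.6001i)
(|010⟩, |110⟩): (a, b) = (0, -0.5288) → (-0.3739, 0.3739)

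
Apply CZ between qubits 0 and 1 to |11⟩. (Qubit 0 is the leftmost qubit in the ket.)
-|11⟩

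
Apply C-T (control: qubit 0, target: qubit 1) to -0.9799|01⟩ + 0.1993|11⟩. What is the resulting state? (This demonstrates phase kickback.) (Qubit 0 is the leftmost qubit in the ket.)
-0.9799|01⟩ + (0.1409 + 0.1409i)|11⟩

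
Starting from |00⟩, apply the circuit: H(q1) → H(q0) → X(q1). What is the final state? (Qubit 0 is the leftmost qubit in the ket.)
1/2|00⟩ + 1/2|01⟩ + 1/2|10⟩ + 1/2|11⟩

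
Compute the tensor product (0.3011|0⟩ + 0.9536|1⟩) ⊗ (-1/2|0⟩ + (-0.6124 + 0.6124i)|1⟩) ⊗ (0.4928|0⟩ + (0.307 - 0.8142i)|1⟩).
-0.07419|000⟩ + (-0.04622 + 0.1226i)|001⟩ + (-0.09087 + 0.09087i)|010⟩ + (0.09352 + 0.2067i)|011⟩ - 0.235|100⟩ + (-0.1464 + 0.3882i)|101⟩ + (-0.2878 + 0.2878i)|110⟩ + (0.2962 + 0.6548i)|111⟩

amp(|b₁b₂…⟩) = product of the factor amplitudes for bits b₁, b₂, …; only kets whose every factor amplitude is nonzero survive.
|000⟩: (0.3011)(-1/2)(0.4928) = -0.07419
|001⟩: (0.3011)(-1/2)(0.307 - 0.8142i) = (-0.04622 + 0.1226i)
|010⟩: (0.3011)(-0.6124 + 0.6124i)(0.4928) = (-0.09087 + 0.09087i)
|011⟩: (0.3011)(-0.6124 + 0.6124i)(0.307 - 0.8142i) = (0.09352 + 0.2067i)
|100⟩: (0.9536)(-1/2)(0.4928) = -0.235
|101⟩: (0.9536)(-1/2)(0.307 - 0.8142i) = (-0.1464 + 0.3882i)
|110⟩: (0.9536)(-0.6124 + 0.6124i)(0.4928) = (-0.2878 + 0.2878i)
|111⟩: (0.9536)(-0.6124 + 0.6124i)(0.307 - 0.8142i) = (0.2962 + 0.6548i)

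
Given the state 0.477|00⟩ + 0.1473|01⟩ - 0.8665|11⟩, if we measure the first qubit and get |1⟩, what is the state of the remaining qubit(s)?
-|1⟩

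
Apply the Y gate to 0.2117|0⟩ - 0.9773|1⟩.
0.9773i|0⟩ + 0.2117i|1⟩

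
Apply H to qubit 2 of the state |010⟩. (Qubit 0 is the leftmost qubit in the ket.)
1/√2|010⟩ + 1/√2|011⟩

H on qubit 2 mixes each pair of kets that differ only in qubit 2: amplitudes (a, b) of (|…0…⟩, |…1…⟩) become ((a + b)/√2, (a − b)/√2). Kets absent from the input have amplitude 0.
(|010⟩, |011⟩): (a, b) = (1, 0) → (1/√2, 1/√2)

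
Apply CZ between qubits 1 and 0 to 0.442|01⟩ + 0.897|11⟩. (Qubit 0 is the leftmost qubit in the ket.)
0.442|01⟩ - 0.897|11⟩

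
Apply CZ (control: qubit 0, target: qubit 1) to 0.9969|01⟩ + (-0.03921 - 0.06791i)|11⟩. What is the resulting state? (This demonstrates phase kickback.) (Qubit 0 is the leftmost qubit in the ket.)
0.9969|01⟩ + (0.03921 + 0.06791i)|11⟩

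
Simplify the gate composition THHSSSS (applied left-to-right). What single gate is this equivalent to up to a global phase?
T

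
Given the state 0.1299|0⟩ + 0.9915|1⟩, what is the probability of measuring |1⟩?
0.9831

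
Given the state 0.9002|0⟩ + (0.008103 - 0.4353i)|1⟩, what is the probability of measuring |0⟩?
0.8104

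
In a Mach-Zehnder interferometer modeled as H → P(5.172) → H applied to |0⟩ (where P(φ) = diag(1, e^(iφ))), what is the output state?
(0.7218 - 0.4481i)|0⟩ + (0.2782 + 0.4481i)|1⟩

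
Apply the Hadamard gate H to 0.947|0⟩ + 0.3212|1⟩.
0.8968|0⟩ + 0.4425|1⟩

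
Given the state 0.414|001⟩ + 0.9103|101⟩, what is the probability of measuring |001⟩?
0.1714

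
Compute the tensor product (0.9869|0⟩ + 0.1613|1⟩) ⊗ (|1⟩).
0.9869|01⟩ + 0.1613|11⟩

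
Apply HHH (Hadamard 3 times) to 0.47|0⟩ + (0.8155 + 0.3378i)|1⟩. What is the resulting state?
(0.909 + 0.2389i)|0⟩ + (-0.2443 - 0.2389i)|1⟩

H² = I, so H^3 = H: a single Hadamard. With (a, b) = (0.47, (0.8155 + 0.3378i)), H gives ((a + b)/√2, (a − b)/√2) = ((0.909 + 0.2389i), (-0.2443 - 0.2389i)).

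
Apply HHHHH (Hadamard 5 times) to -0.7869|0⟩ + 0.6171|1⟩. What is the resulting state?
-0.1201|0⟩ - 0.9928|1⟩

H² = I, so H^5 = H: a single Hadamard. With (a, b) = (-0.7869, 0.6171), H gives ((a + b)/√2, (a − b)/√2) = (-0.1201, -0.9928).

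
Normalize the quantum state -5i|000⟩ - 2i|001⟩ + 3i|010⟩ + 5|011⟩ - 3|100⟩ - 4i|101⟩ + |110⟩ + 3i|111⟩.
-0.5051i|000⟩ - 0.202i|001⟩ + 0.303i|010⟩ + 0.5051|011⟩ - 0.303|100⟩ - 0.4041i|101⟩ + 0.101|110⟩ + 0.303i|111⟩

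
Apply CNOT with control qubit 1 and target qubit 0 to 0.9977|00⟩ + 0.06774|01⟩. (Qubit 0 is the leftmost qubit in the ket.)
0.9977|00⟩ + 0.06774|11⟩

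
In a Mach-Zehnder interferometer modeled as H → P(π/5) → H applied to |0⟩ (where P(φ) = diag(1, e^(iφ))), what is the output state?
(0.9045 + 0.2939i)|0⟩ + (0.09549 - 0.2939i)|1⟩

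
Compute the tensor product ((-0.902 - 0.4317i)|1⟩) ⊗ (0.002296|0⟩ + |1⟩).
(-0.002071 - 0.0009912i)|10⟩ + (-0.902 - 0.4317i)|11⟩

amp(|b₁b₂…⟩) = product of the factor amplitudes for bits b₁, b₂, …; only kets whose every factor amplitude is nonzero survive.
|10⟩: (-0.902 - 0.4317i)(0.002296) = (-0.002071 - 0.0009912i)
|11⟩: (-0.902 - 0.4317i)(1) = (-0.902 - 0.4317i)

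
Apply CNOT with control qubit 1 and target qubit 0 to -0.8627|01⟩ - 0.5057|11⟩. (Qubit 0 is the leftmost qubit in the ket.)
-0.5057|01⟩ - 0.8627|11⟩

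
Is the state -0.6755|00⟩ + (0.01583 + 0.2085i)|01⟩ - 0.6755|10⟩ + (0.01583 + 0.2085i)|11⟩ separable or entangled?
Separable

Writing the state as a|00⟩ + b|01⟩ + c|10⟩ + d|11⟩, it is a product state iff ad − bc = 0.
Here (a, b, c, d) = (-0.6755, (0.01583 + 0.2085i), -0.6755, (0.01583 + 0.2085i)): ad − bc = (-0.6755)(0.01583 + 0.2085i) − (0.01583 + 0.2085i)(-0.6755) = 0, so the state is separable.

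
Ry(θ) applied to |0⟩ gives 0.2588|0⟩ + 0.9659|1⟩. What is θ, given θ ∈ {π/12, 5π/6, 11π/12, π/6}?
5π/6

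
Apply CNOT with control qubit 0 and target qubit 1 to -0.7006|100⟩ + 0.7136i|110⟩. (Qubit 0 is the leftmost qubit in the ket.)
0.7136i|100⟩ - 0.7006|110⟩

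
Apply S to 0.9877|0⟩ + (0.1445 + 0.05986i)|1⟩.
0.9877|0⟩ + (-0.05986 + 0.1445i)|1⟩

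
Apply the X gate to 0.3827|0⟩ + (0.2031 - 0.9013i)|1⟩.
(0.2031 - 0.9013i)|0⟩ + 0.3827|1⟩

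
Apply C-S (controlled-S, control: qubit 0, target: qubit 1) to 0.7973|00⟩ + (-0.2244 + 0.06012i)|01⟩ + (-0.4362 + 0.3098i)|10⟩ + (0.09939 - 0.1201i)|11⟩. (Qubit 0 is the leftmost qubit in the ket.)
0.7973|00⟩ + (-0.2244 + 0.06012i)|01⟩ + (-0.4362 + 0.3098i)|10⟩ + (0.1201 + 0.09939i)|11⟩

C-S leaves the control-|0⟩ kets |00⟩, |01⟩ unchanged and applies S to qubit 1 on the control-|1⟩ pair (|10⟩, |11⟩).
S = [[1, 0], [0, i]].
With a = amp(|10⟩) = (-0.4362 + 0.3098i) and b = amp(|11⟩) = (0.09939 - 0.1201i):
new amp(|10⟩) = (1)·a = (-0.4362 + 0.3098i)
new amp(|11⟩) = (i)·b = (0.1201 + 0.09939i)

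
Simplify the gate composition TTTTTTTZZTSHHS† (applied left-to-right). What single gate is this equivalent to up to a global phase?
I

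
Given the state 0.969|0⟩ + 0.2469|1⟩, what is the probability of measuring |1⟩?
0.06096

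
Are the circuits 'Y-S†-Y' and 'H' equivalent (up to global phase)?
No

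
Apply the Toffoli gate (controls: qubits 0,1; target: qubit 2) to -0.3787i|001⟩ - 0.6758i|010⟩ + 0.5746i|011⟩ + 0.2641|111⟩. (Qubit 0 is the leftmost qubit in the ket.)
-0.3787i|001⟩ - 0.6758i|010⟩ + 0.5746i|011⟩ + 0.2641|110⟩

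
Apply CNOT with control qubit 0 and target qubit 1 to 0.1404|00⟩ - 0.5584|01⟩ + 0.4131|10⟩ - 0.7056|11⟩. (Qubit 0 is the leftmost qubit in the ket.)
0.1404|00⟩ - 0.5584|01⟩ - 0.7056|10⟩ + 0.4131|11⟩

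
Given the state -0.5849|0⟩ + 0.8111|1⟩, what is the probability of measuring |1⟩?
0.6579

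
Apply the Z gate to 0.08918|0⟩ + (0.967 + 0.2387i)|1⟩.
0.08918|0⟩ + (-0.967 - 0.2387i)|1⟩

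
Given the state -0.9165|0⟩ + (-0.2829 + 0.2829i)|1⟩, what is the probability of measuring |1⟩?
0.1601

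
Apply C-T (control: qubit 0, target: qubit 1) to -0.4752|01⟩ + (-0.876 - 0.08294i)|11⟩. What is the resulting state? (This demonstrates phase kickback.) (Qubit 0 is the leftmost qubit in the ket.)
-0.4752|01⟩ + (-0.5608 - 0.6781i)|11⟩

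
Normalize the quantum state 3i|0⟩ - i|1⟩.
0.9487i|0⟩ - 0.3162i|1⟩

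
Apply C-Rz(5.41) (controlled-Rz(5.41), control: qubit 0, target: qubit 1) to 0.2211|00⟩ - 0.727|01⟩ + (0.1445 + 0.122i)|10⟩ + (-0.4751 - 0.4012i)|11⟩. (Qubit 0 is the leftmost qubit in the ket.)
0.2211|00⟩ - 0.727|01⟩ + (-0.07936 - 0.1717i)|10⟩ + (0.6002 + 0.1627i)|11⟩

C-Rz(5.41) leaves the control-|0⟩ kets |00⟩, |01⟩ unchanged and applies Rz(5.41) to qubit 1 on the control-|1⟩ pair (|10⟩, |11⟩).
Rz(5.41) = [[e^(−iθ/2), 0], [0, e^(iθ/2)]] with e^(±iθ/2) = cos(θ/2) ± i·sin(θ/2); θ = 5.41, cos(θ/2) ≈ -0.906198, sin(θ/2) ≈ 0.422854.
With a = amp(|10⟩) = (0.1445 + 0.122i) and b = amp(|11⟩) = (-0.4751 - 0.4012i):
new amp(|10⟩) = (-0.906198 - 0.422854i)·a = (-0.07936 - 0.1717i)
new amp(|11⟩) = (-0.906198 + 0.422854i)·b = (0.6002 + 0.1627i)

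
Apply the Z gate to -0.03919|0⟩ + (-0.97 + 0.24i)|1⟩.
-0.03919|0⟩ + (0.97 - 0.24i)|1⟩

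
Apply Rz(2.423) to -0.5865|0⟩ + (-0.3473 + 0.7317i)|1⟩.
(-0.2062 + 0.549i)|0⟩ + (-0.8071 - 0.06785i)|1⟩

Rz(2.423) = [[e^(−iθ/2), 0], [0, e^(iθ/2)]] with e^(±iθ/2) = cos(θ/2) ± i·sin(θ/2); θ = 2.423, cos(θ/2) ≈ 0.351616, sin(θ/2) ≈ 0.936144.
With a = amp(|0⟩) = -0.5865 and b = amp(|1⟩) = (-0.3473 + 0.7317i):
new amp(|0⟩) = (0.351616 - 0.936144i)·a = (-0.2062 + 0.549i)
new amp(|1⟩) = (0.351616 + 0.936144i)·b = (-0.8071 - 0.06785i)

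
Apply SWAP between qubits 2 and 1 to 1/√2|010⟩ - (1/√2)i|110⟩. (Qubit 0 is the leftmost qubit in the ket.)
1/√2|001⟩ - (1/√2)i|101⟩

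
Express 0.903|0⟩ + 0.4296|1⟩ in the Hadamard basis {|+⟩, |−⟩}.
0.9423|+⟩ + 0.3347|−⟩

With |ψ⟩ = α|0⟩ + β|1⟩, the Hadamard-basis coefficients are ⟨+|ψ⟩ = (α + β)/√2 and ⟨−|ψ⟩ = (α − β)/√2.
Here α = 0.903, β = 0.4296: (α + β)/√2 = 0.9423, (α − β)/√2 = 0.3347.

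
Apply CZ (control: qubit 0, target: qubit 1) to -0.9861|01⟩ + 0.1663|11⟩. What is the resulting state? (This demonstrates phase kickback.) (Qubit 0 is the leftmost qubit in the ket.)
-0.9861|01⟩ - 0.1663|11⟩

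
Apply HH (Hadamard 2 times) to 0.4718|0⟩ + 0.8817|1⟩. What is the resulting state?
0.4718|0⟩ + 0.8817|1⟩

H² = I, so an even number of Hadamards cancels: H^2 = I and the state is unchanged.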